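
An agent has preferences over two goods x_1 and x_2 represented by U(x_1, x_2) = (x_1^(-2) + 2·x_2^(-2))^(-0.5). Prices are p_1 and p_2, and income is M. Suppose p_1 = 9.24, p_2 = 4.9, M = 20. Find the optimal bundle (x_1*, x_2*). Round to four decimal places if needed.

MU_x_1 ∝ x_1^(-3), MU_x_2 ∝ 2·x_2^(-3), so MRS = (1/2)·(x_2/x_1)^(3) = p_1/p_2.
Hence x_2/x_1 = (2·p_1/p_2)^(1/(3)), i.e. raised to the 1/3 power.
Substitute x_2 = (x_2/x_1)·x_1 into the budget: x_1* = M/(p_1 + p_2·(x_2/x_1)).
Numerically x_2/x_1 = 1.55657, so x_1* = 20/(9.24 + 4.9·1.55657) = 1.1857 and x_2* = 1.55657·1.1857 = 1.8457.

x_1* = 1.1857, x_2* = 1.8457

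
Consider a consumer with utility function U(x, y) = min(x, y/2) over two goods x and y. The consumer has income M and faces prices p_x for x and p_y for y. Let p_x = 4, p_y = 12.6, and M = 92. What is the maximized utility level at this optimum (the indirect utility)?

V = 3.1507

Here 4 + 2·12.6 = 29.2, giving x* = 3.1507 and y* = 6.3014.
Utility at the optimum: U(3.1507, 6.3014) = 3.1507.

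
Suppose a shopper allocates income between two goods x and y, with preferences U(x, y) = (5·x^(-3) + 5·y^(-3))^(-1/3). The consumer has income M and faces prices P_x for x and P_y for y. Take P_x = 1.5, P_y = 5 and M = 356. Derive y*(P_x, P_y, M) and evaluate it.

From the CES first-order condition, (y/x)^(4) = P_x/P_y.
Solve for the ratio: y/x = [P_x/P_y]^(0.25).
With the ratio pinned down, the budget gives x* = M/(P_x + P_y·(y/x)) and y* = (y/x)·x*.
Numerically y/x = 0.740083, so x* = 356/(1.5 + 5·0.740083) = 68.4561 and y* = 0.740083·68.4561 = 50.6632.

y* = 50.6632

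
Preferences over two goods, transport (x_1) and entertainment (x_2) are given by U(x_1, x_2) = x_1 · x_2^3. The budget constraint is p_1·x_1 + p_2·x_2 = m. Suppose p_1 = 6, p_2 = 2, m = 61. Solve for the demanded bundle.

x_1* = 2.5417, x_2* = 22.875

Tangency: MRS = (1/3)·x_2/x_1 = p_1/p_2.
So p_2·x_2 = 3·p_1·x_1; combined with the budget, a share 0.25 of income goes to x_1.
Demand: x_1*(p_1,p_2,m) = 0.25·m/p_1 and x_2* = 0.75·m/p_2.
At p_1=6, p_2=2, m=61: x_1* = 0.25·61/6 = 2.5417, x_2* = 22.875.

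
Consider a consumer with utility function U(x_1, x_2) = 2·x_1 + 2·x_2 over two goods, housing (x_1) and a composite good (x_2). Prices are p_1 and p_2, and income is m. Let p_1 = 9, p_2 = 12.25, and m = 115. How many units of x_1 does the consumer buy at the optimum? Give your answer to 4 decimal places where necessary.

Numerically: x_1* = 12.7778, x_2* = 0.

x_1* = 12.7778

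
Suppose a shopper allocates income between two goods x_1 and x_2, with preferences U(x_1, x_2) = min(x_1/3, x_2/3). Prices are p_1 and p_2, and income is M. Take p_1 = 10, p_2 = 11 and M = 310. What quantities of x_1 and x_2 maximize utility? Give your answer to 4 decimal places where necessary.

With perfect complements, no substitution: consume in ratio x_1:x_2 = 3:3.
Budget: p_1·x_1 + p_2·x_1 = M, so (3·p_1 + 3·p_2)·x_1 = 3·M.
Demand: x_1*(p_1,p_2,M) = 3·M/(3·p_1 + 3·p_2), x_2* = 3·M/(3·p_1 + 3·p_2).
Here 3·10 + 3·11 = 63, giving x_1* = 14.7619 and x_2* = 14.7619.

x_1* = 14.7619, x_2* = 14.7619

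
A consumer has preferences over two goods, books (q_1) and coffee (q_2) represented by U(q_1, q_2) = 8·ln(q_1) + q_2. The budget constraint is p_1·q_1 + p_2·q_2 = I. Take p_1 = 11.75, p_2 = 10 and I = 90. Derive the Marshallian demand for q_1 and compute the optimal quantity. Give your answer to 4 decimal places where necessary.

Set MRS = p_1/p_2: (8/q_1)/1 = p_1/p_2.
So q_1*(p_1,p_2) = 8·p_2/p_1, independent of income; and q_2* = (I − 8·p_2)/p_2.
At the given prices: q_1* = 8·10/11.75 = 6.8085.

q_1* = 6.8085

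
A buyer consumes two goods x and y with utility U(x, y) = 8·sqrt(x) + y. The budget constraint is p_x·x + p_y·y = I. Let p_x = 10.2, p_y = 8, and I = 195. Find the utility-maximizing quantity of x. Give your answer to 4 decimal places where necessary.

Set MRS = p_x/p_y: 4·x^(−1/2) = p_x/p_y.
Solve: √x = 4·p_y/p_x, so x*(p_x,p_y) = (4·p_y/p_x)², and y* = (I − p_x·x*)/p_y.
Plugging in: x* = (4·8/10.2)² = 9.8424.

x* = 9.8424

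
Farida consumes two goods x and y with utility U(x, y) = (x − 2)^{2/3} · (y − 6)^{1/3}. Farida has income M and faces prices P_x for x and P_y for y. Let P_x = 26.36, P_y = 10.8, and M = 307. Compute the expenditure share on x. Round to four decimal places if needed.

share on x = 0.5832

This is Cobb-Douglas in (x−2, y−6): tangency gives 2/3·P_y·(y−6) = 1/3·P_x·(x−2).
Substituting into the budget: x* = 2 + 2/3·(M − 2·P_x − 6·P_y)/P_x, and y* = 6 + 1/3·(…)/P_y.
Discretionary income = 307 − 2·26.36 − 6·10.8 = 189.48; x* = 2 + 2/3·189.48/26.36 = 6.7921; y* = 6 + 1/3·189.48/10.8 = 11.8481.
Expenditure on x: 26.36·6.7921 = 179.04; share = 0.5832.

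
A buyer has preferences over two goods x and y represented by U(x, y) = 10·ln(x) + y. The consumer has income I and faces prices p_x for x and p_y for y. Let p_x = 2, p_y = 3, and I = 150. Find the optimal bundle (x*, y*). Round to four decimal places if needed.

x* = 15, y* = 40

MU_x = 10/x, MU_y = 1. Tangency: 10/x = p_x/p_y.
So x*(p_x,p_y) = 10·p_y/p_x, independent of income; and y* = (I − 10·p_y)/p_y.
At the given prices: x* = 10·3/2 = 15, and y* = 40.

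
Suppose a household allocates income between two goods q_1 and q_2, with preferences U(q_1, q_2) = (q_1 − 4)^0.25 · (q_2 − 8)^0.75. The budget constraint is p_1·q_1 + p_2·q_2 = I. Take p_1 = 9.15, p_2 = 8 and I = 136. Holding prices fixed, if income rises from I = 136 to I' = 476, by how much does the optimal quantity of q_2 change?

Δq_2* = 31.875

Let q_1' = q_1−4, q_2' = q_2−8. MRS = (1/3)·q_2'/q_1' = p_1/p_2.
After buying the subsistence bundle (4, 8), a share 0.25 of the remaining income goes to q_1: q_1* = 4 + 0.25·(I − 4p_1 − 8p_2)/p_1.
Discretionary income = 136 − 4·9.15 − 8·8 = 35.4; q_2* = 8 + 0.75·35.4/8 = 11.3187.
At I' = 476: q_2* = 43.1938. Change: 43.1938 − 11.3187 = 31.875.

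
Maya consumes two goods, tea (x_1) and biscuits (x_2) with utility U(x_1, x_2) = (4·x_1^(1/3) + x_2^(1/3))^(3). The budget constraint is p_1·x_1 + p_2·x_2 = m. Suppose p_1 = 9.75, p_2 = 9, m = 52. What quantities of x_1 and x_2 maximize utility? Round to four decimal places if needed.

From the CES first-order condition, 4·(x_2/x_1)^(2/3) = p_1/p_2.
Solve for the ratio: x_2/x_1 = [(1/4)·p_1/p_2]^(1.5).
With the ratio pinned down, the budget gives x_1* = m/(p_1 + p_2·(x_2/x_1)) and x_2* = (x_2/x_1)·x_1*.
Numerically x_2/x_1 = 0.140946, so x_1* = 52/(9.75 + 9·0.140946) = 4.7193 and x_2* = 0.140946·4.7193 = 0.6652.

x_1* = 4.7193, x_2* = 0.6652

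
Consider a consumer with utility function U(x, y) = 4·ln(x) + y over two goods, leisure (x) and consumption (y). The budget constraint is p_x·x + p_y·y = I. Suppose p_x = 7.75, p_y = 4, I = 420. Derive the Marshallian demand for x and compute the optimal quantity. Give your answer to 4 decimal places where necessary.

MU_x = 4/x, MU_y = 1. Tangency: 4/x = p_x/p_y.
So x*(p_x,p_y) = 4·p_y/p_x, independent of income; and y* = (I − 4·p_y)/p_y.
At the given prices: x* = 4·4/7.75 = 2.0645.

x* = 2.0645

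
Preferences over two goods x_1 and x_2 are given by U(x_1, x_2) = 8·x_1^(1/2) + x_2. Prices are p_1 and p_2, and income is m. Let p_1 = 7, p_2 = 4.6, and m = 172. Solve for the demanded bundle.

Utility is quasi-linear in x_2; the FOC for x_1 is 4/√x_1 = p_1/p_2.
Thus x_1* = (4·p_2/p_1)² — independent of m — with the rest of income spent on x_2.
Plugging in: x_1* = (4·4.6/7)² = 6.9094, x_2* = 26.877.

x_1* = 6.9094, x_2* = 26.877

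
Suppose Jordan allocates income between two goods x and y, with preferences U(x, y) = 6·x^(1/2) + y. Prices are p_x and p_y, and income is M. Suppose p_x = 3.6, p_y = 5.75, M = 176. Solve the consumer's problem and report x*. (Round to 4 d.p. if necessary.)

Thus x* = (3·p_y/p_x)² — independent of M — with the rest of income spent on y.
Plugging in: x* = (3·5.75/3.6)² = 22.9601.

x* = 22.9601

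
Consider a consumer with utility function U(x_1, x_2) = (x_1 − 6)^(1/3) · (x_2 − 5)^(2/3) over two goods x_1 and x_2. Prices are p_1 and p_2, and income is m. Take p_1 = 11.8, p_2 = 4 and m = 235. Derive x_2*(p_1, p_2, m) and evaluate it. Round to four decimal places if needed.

Let x_1' = x_1−6, x_2' = x_2−5. MRS = (1/2)·x_2'/x_1' = p_1/p_2.
After buying the subsistence bundle (6, 5), a share 1/3 of the remaining income goes to x_1: x_1* = 6 + 1/3·(m − 6p_1 − 5p_2)/p_1.
Discretionary income = 235 − 6·11.8 − 5·4 = 144.2; x_2* = 5 + 2/3·144.2/4 = 29.0333.

x_2* = 29.0333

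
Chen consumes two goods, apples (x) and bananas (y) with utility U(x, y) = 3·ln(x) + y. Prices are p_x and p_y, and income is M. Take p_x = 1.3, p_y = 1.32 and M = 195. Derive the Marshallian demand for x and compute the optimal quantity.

So x*(p_x,p_y) = 3·p_y/p_x, independent of income; and y* = (M − 3·p_y)/p_y.
At the given prices: x* = 3·1.32/1.3 = 3.0462.

x* = 3.0462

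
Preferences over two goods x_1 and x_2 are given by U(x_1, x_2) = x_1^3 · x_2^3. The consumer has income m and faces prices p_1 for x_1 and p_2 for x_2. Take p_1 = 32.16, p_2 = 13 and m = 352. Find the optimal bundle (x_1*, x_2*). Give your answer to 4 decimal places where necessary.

The MRS is x_2/x_1. Set MRS = p_1/p_2.
So 3·p_2·x_2 = 3·p_1·x_1; combined with the budget, a share 0.5 of income goes to x_1.
Demand: x_1*(p_1,p_2,m) = 0.5·m/p_1 and x_2* = 0.5·m/p_2.
At p_1=32.16, p_2=13, m=352: x_1* = 0.5·352/32.16 = 5.4726, x_2* = 13.5385.

x_1* = 5.4726, x_2* = 13.5385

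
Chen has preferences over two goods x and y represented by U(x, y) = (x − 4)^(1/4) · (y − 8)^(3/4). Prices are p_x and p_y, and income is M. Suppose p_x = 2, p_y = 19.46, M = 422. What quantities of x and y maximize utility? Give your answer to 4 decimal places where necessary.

MRS = (1/3)·(y−8)/(x−4). Tangency with p_x/p_y gives y−8 = 3·(p_x/p_y)·(x−4).
After buying the subsistence bundle (4, 8), a share 0.25 of the remaining income goes to x: x* = 4 + 0.25·(M − 4p_x − 8p_y)/p_x.
Discretionary income = 422 − 4·2 − 8·19.46 = 258.32; x* = 4 + 0.25·258.32/2 = 36.29; y* = 8 + 0.75·258.32/19.46 = 17.9558.

x* = 36.29, y* = 17.9558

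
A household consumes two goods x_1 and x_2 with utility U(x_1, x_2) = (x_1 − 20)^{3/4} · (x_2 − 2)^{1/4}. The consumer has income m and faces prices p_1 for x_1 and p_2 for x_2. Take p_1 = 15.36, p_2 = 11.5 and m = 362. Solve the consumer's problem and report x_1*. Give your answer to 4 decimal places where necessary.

This is Cobb-Douglas in (x_1−20, x_2−2): tangency gives 0.75·p_2·(x_2−2) = 0.25·p_1·(x_1−20).
Substituting into the budget: x_1* = 20 + 0.75·(m − 20·p_1 − 2·p_2)/p_1, and x_2* = 2 + 0.25·(…)/p_2.
Discretionary income = 362 − 20·15.36 − 2·11.5 = 31.8; x_1* = 20 + 0.75·31.8/15.36 = 21.5527.

x_1* = 21.5527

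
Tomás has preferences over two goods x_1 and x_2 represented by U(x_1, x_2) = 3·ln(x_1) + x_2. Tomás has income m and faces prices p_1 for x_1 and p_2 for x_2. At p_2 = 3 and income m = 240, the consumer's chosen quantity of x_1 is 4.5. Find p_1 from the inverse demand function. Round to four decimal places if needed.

p_1 = 2

MU_x_1 = 3/x_1, MU_x_2 = 1. Tangency: 3/x_1 = p_1/p_2.
So x_1*(p_1,p_2) = 3·p_2/p_1, independent of income; and x_2* = (m − 3·p_2)/p_2.
Set x_1* = 4.5 in the demand function and solve for p_1: p_1 = 2.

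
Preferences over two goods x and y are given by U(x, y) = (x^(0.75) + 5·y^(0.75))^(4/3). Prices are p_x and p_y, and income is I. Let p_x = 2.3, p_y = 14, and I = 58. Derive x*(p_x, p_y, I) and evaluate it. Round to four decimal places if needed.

x* = 6.6867

MU_x ∝ x^(-0.25), MU_y ∝ 5·y^(-0.25), so MRS = (1/5)·(y/x)^(0.25) = p_x/p_y.
Solve for the ratio: y/x = [5·p_x/p_y]^(4).
Substitute y = (y/x)·x into the budget: x* = I/(p_x + p_y·(y/x)).
Numerically y/x = 0.455281, so x* = 58/(2.3 + 14·0.455281) = 6.6867.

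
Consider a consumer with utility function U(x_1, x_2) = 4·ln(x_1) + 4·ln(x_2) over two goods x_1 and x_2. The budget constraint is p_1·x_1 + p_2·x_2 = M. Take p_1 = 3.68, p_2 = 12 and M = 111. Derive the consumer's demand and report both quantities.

x_1* = 15.0815, x_2* = 4.625

MU_x_1/MU_x_2 = (4·x_2)/(4·x_1); tangency sets this equal to p_1/p_2.
So 4·p_2·x_2 = 4·p_1·x_1; combined with the budget, a share 0.5 of income goes to x_1.
Demand: x_1*(p_1,p_2,M) = 0.5·M/p_1 and x_2* = 0.5·M/p_2.
At p_1=3.68, p_2=12, M=111: x_1* = 0.5·111/3.68 = 15.0815, x_2* = 4.625.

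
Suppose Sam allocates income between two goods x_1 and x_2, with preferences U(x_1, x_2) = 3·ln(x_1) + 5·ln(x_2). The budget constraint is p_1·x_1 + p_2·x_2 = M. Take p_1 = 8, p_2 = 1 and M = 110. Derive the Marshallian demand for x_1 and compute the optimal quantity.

The MRS is (3/5)·x_2/x_1. Set MRS = p_1/p_2.
Rearranging, p_2·x_2 = (5/3)·p_1·x_1. Substituting into the budget gives p_1·x_1·(1 + (5/3)) = M.
Demand: x_1*(p_1,p_2,M) = 0.375·M/p_1 and x_2* = 0.625·M/p_2.
At p_1=8, p_2=1, M=110: x_1* = 0.375·110/8 = 5.1562.

x_1* = 5.1562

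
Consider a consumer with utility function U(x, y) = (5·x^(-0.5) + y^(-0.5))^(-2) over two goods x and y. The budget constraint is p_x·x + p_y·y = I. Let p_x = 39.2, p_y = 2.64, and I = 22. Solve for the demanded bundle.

With the ratio pinned down, the budget gives x* = I/(p_x + p_y·(y/x)) and y* = (y/x)·x*.
Numerically y/x = 2.066053, so x* = 22/(39.2 + 2.64·2.066053) = 0.4927 and y* = 2.066053·0.4927 = 1.0179.

x* = 0.4927, y* = 1.0179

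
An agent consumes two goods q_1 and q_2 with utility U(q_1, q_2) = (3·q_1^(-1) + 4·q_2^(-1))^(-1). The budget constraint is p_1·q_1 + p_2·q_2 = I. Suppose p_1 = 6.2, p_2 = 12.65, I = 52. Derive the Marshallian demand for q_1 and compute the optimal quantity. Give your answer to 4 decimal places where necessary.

q_1* = 3.1657

From the CES first-order condition, (3/4)·(q_2/q_1)^(2) = p_1/p_2.
Solve for the ratio: q_2/q_1 = [(4/3)·p_1/p_2]^(0.5).
Substitute q_2 = (q_2/q_1)·q_1 into the budget: q_1* = I/(p_1 + p_2·(q_2/q_1)).
Numerically q_2/q_1 = 0.808388, so q_1* = 52/(6.2 + 12.65·0.808388) = 3.1657.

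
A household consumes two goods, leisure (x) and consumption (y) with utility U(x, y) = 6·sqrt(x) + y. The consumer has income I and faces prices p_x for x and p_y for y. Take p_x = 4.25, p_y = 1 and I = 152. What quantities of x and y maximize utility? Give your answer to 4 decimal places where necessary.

Utility is quasi-linear in y; the FOC for x is 3/√x = p_x/p_y.
Thus x* = (3·p_y/p_x)² — independent of I — with the rest of income spent on y.
Plugging in: x* = (3·1/4.25)² = 0.4983, y* = 149.8824.

x* = 0.4983, y* = 149.8824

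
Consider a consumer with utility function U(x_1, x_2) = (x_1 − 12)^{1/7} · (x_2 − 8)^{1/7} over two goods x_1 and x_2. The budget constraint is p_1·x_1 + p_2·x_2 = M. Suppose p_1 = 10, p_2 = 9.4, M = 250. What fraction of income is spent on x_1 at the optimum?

MRS = (x_2−8)/(x_1−12). Tangency with p_1/p_2 gives x_2−8 = (p_1/p_2)·(x_1−12).
After buying the subsistence bundle (12, 8), a share 0.5 of the remaining income goes to x_1: x_1* = 12 + 0.5·(M − 12p_1 − 8p_2)/p_1.
Discretionary income = 250 − 12·10 − 8·9.4 = 54.8; x_1* = 12 + 0.5·54.8/10 = 14.74; x_2* = 8 + 0.5·54.8/9.4 = 10.9149.
Expenditure on x_1: 10·14.74 = 147.4; share = 0.5896.

share on x_1 = 0.5896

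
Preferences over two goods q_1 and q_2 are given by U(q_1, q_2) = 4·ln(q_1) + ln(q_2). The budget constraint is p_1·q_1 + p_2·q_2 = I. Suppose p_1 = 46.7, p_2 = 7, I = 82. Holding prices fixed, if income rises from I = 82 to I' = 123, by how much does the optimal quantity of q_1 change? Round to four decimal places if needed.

Δq_1* = 0.7024

MU_q_1/MU_q_2 = (4·q_2)/(q_1); tangency sets this equal to p_1/p_2.
So 4·p_2·q_2 = p_1·q_1; combined with the budget, a share 0.8 of income goes to q_1.
Demand: q_1*(p_1,p_2,I) = 0.8·I/p_1 and q_2* = 0.2·I/p_2.
At p_1=46.7, p_2=7, I=82: q_1* = 0.8·82/46.7 = 1.4047.
At I' = 123: q_1* = 2.1071. Change: 2.1071 − 1.4047 = 0.7024.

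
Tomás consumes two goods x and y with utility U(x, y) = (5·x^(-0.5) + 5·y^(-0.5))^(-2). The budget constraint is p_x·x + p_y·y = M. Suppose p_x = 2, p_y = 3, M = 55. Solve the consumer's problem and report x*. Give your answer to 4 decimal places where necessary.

x* = 12.8222

Numerically y/x = 0.763143, so x* = 55/(2 + 3·0.763143) = 12.8222.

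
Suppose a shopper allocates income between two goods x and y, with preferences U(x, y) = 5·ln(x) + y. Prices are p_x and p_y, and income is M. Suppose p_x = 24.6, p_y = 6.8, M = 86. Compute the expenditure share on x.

share on x = 0.3953

MU_x = 5/x, MU_y = 1. Tangency: 5/x = p_x/p_y.
So x*(p_x,p_y) = 5·p_y/p_x, independent of income; and y* = (M − 5·p_y)/p_y.
At the given prices: x* = 5·6.8/24.6 = 1.3821, and y* = 7.6471.
Expenditure on x: 24.6·1.3821 = 34; share = 0.3953.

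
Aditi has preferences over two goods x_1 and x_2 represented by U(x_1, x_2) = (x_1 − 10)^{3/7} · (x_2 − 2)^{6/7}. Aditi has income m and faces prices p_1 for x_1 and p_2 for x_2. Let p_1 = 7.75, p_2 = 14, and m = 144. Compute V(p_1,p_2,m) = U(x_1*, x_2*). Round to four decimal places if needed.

V = 2.0869

Substituting into the budget: x_1* = 10 + 1/3·(m − 10·p_1 − 2·p_2)/p_1, and x_2* = 2 + 2/3·(…)/p_2.
Discretionary income = 144 − 10·7.75 − 2·14 = 38.5; x_1* = 10 + 1/3·38.5/7.75 = 11.6559; x_2* = 2 + 2/3·38.5/14 = 3.8333.
Utility at the optimum: U(11.6559, 3.8333) = 2.0869.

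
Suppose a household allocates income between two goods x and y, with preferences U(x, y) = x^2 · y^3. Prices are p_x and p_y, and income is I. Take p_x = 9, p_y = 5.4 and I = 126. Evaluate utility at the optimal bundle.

The MRS is (2/3)·y/x. Set MRS = p_x/p_y.
Rearranging, p_y·y = (3/2)·p_x·x. Substituting into the budget gives p_x·x·(1 + (3/2)) = I.
Demand: x*(p_x,p_y,I) = 0.4·I/p_x and y* = 0.6·I/p_y.
At p_x=9, p_y=5.4, I=126: x* = 0.4·126/9 = 5.6, y* = 14.
Utility at the optimum: U(5.6, 14) = 86051.84.

V = 86051.84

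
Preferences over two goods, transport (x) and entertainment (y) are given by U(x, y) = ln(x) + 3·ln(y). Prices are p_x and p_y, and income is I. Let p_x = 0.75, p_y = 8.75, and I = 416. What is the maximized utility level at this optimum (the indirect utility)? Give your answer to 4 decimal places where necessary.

MU_x/MU_y = (y)/(3·x); tangency sets this equal to p_x/p_y.
So p_y·y = 3·p_x·x; combined with the budget, a share 0.25 of income goes to x.
Demand: x*(p_x,p_y,I) = 0.25·I/p_x and y* = 0.75·I/p_y.
At p_x=0.75, p_y=8.75, I=416: x* = 0.25·416/0.75 = 138.6667, y* = 35.6571.
Utility at the optimum: U(138.6667, 35.6571) = 15.6539.

V = 15.6539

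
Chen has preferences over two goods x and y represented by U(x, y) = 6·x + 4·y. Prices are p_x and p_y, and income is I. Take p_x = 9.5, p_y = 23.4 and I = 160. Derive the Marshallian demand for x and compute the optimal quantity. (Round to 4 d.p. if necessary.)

x* = 16.8421

Linear utility — the consumer picks whichever good has higher MU/price: 6/9.5 = 0.6316 vs 4/23.4 = 0.1709.
x gives more utility per dollar, so spend all income on x: x* = I/p_x, y* = 0.
Numerically: x* = 16.8421, y* = 0.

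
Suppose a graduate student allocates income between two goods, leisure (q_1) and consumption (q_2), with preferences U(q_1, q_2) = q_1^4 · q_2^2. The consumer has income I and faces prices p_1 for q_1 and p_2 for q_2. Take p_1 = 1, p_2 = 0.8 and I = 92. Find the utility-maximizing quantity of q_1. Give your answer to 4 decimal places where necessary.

q_1* = 61.3333

MU_q_1/MU_q_2 = (4·q_2)/(2·q_1); tangency sets this equal to p_1/p_2.
So 4·p_2·q_2 = 2·p_1·q_1; combined with the budget, a share 2/3 of income goes to q_1.
Demand: q_1*(p_1,p_2,I) = 2/3·I/p_1 and q_2* = 1/3·I/p_2.
At p_1=1, p_2=0.8, I=92: q_1* = 2/3·92/1 = 61.3333.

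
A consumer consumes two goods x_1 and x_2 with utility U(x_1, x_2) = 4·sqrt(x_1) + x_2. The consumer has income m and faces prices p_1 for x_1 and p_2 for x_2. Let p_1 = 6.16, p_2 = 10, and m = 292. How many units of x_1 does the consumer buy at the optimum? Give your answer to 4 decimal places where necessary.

MU_x_1 = 2/√x_1, MU_x_2 = 1. Tangency: 2/√x_1 = p_1/p_2.
Thus x_1* = (2·p_2/p_1)² — independent of m — with the rest of income spent on x_2.
Plugging in: x_1* = (2·10/6.16)² = 10.5414.

x_1* = 10.5414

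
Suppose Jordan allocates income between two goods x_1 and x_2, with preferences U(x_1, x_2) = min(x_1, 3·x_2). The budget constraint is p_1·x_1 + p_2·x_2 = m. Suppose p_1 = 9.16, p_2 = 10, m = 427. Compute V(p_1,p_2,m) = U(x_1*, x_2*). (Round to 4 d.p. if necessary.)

Demand: x_1*(p_1,p_2,m) = 3·m/(3·p_1 + p_2), x_2* = m/(3·p_1 + p_2).
Here 3·9.16 + 10 = 37.48, giving x_1* = 34.1782 and x_2* = 11.3927.
Utility at the optimum: U(34.1782, 11.3927) = 34.1782.

V = 34.1782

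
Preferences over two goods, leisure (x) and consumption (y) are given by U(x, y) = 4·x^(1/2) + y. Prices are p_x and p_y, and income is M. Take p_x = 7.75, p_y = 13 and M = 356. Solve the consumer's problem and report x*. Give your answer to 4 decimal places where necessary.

MU_x = 2/√x, MU_y = 1. Tangency: 2/√x = p_x/p_y.
Solve: √x = 2·p_y/p_x, so x*(p_x,p_y) = (2·p_y/p_x)², and y* = (M − p_x·x*)/p_y.
Plugging in: x* = (2·13/7.75)² = 11.2549.

x* = 11.2549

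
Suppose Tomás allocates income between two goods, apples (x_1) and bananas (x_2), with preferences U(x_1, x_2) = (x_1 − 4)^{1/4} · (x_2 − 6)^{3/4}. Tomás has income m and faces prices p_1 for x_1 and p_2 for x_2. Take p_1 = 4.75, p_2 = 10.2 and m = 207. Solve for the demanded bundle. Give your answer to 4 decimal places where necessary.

x_1* = 10.6737, x_2* = 15.3235

MRS = (1/3)·(x_2−6)/(x_1−4). Tangency with p_1/p_2 gives x_2−6 = 3·(p_1/p_2)·(x_1−4).
After buying the subsistence bundle (4, 6), a share 0.25 of the remaining income goes to x_1: x_1* = 4 + 0.25·(m − 4p_1 − 6p_2)/p_1.
Discretionary income = 207 − 4·4.75 − 6·10.2 = 126.8; x_1* = 4 + 0.25·126.8/4.75 = 10.6737; x_2* = 6 + 0.75·126.8/10.2 = 15.3235.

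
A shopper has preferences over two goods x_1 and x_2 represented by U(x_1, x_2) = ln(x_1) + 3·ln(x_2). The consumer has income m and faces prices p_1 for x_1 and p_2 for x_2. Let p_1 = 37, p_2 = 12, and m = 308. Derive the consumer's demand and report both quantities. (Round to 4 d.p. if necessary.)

MU_x_1/MU_x_2 = (x_2)/(3·x_1); tangency sets this equal to p_1/p_2.
Rearranging, p_2·x_2 = 3·p_1·x_1. Substituting into the budget gives p_1·x_1·(1 + 3) = m.
Demand: x_1*(p_1,p_2,m) = 0.25·m/p_1 and x_2* = 0.75·m/p_2.
At p_1=37, p_2=12, m=308: x_1* = 0.25·308/37 = 2.0811, x_2* = 19.25.

x_1* = 2.0811, x_2* = 19.25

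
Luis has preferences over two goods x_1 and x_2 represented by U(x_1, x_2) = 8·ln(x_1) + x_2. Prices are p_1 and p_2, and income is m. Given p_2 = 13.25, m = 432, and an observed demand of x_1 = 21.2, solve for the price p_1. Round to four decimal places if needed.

MU_x_1 = 8/x_1, MU_x_2 = 1. Tangency: 8/x_1 = p_1/p_2.
So x_1*(p_1,p_2) = 8·p_2/p_1, independent of income; and x_2* = (m − 8·p_2)/p_2.
Set x_1* = 21.2 in the demand function and solve for p_1: p_1 = 5.

p_1 = 5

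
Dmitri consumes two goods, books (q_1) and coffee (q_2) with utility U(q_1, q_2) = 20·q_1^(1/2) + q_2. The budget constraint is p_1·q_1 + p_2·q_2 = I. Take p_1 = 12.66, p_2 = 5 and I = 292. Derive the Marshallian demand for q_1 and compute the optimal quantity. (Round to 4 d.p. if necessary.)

q_1* = 15.5981

Solve: √q_1 = 10·p_2/p_1, so q_1*(p_1,p_2) = (10·p_2/p_1)², and q_2* = (I − p_1·q_1*)/p_2.
Plugging in: q_1* = (10·5/12.66)² = 15.5981.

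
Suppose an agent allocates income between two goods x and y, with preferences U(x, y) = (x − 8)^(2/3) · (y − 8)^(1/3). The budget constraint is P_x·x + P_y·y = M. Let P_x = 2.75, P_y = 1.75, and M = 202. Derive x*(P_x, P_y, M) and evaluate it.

x* = 48.2424

This is Cobb-Douglas in (x−8, y−8): tangency gives 2/3·P_y·(y−8) = 1/3·P_x·(x−8).
After buying the subsistence bundle (8, 8), a share 2/3 of the remaining income goes to x: x* = 8 + 2/3·(M − 8P_x − 8P_y)/P_x.
Discretionary income = 202 − 8·2.75 − 8·1.75 = 166; x* = 8 + 2/3·166/2.75 = 48.2424.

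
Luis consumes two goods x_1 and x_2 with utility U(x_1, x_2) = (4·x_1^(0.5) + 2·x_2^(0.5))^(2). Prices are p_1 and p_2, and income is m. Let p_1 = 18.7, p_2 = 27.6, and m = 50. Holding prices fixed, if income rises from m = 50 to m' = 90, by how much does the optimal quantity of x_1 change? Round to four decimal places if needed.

From the CES first-order condition, 2·(x_2/x_1)^(0.5) = p_1/p_2.
Solve for the ratio: x_2/x_1 = [(1/2)·p_1/p_2]^(2).
With the ratio pinned down, the budget gives x_1* = m/(p_1 + p_2·(x_2/x_1)) and x_2* = (x_2/x_1)·x_1*.
Numerically x_2/x_1 = 0.114764, so x_1* = 50/(18.7 + 27.6·0.114764) = 2.2865.
At m' = 90: x_1* = 4.1157. Change: 4.1157 − 2.2865 = 1.8292.

Δx_1* = 1.8292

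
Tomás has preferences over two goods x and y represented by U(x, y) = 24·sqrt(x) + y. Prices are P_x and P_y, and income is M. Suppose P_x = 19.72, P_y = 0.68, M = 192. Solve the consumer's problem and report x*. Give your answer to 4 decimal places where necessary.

MU_x = 12/√x, MU_y = 1. Tangency: 12/√x = P_x/P_y.
Thus x* = (12·P_y/P_x)² — independent of M — with the rest of income spent on y.
Plugging in: x* = (12·0.68/19.72)² = 0.1712.

x* = 0.1712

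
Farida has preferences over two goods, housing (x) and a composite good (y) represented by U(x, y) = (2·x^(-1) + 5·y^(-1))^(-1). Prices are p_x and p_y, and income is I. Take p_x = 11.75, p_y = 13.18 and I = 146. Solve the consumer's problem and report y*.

From the CES first-order condition, (2/5)·(y/x)^(2) = p_x/p_y.
Hence y/x = ((5/2)·p_x/p_y)^(1/(2)), i.e. raised to the 0.5 power.
With the ratio pinned down, the budget gives x* = I/(p_x + p_y·(y/x)) and y* = (y/x)·x*.
Numerically y/x = 1.492902, so x* = 146/(11.75 + 13.18·1.492902) = 4.6458 and y* = 1.492902·4.6458 = 6.9357.

y* = 6.9357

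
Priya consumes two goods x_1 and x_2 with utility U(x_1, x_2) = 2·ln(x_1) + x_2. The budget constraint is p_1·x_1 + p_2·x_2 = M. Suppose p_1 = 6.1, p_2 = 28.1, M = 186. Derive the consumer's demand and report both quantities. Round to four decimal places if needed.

Set MRS = p_1/p_2: (2/x_1)/1 = p_1/p_2.
So x_1*(p_1,p_2) = 2·p_2/p_1, independent of income; and x_2* = (M − 2·p_2)/p_2.
At the given prices: x_1* = 2·28.1/6.1 = 9.2131, and x_2* = 4.6192.

x_1* = 9.2131, x_2* = 4.6192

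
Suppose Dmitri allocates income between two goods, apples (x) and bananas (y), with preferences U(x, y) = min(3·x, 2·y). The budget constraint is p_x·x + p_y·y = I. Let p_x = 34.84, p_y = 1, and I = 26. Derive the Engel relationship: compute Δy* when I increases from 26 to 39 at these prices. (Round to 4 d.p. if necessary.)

Leontief preferences: the optimum is at the kink where x/2 = y/3, i.e. y = (3/2)·x.
Budget: p_x·x + p_y·(3/2)·x = I, so (2·p_x + 3·p_y)·x = 2·I.
Demand: x*(p_x,p_y,I) = 2·I/(2·p_x + 3·p_y), y* = 3·I/(2·p_x + 3·p_y).
Here 2·34.84 + 3·1 = 72.68, giving y* = 1.0732.
At I' = 39: y* = 1.6098. Change: 1.6098 − 1.0732 = 0.5366.

Δy* = 0.5366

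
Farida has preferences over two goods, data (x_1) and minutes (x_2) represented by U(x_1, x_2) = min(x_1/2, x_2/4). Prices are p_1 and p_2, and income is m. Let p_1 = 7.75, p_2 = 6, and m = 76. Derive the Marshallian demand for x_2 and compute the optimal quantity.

With perfect complements, no substitution: consume in ratio x_1:x_2 = 2:4.
Budget: p_1·x_1 + p_2·2·x_1 = m, so (2·p_1 + 4·p_2)·x_1 = 2·m.
Demand: x_1*(p_1,p_2,m) = 2·m/(2·p_1 + 4·p_2), x_2* = 4·m/(2·p_1 + 4·p_2).
Here 2·7.75 + 4·6 = 39.5, giving x_2* = 7.6962.

x_2* = 7.6962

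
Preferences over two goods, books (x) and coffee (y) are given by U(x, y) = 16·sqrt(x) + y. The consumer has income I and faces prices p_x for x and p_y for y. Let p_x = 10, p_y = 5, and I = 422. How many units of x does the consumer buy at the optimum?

x* = 16

Utility is quasi-linear in y; the FOC for x is 8/√x = p_x/p_y.
Thus x* = (8·p_y/p_x)² — independent of I — with the rest of income spent on y.
Plugging in: x* = (8·5/10)² = 16.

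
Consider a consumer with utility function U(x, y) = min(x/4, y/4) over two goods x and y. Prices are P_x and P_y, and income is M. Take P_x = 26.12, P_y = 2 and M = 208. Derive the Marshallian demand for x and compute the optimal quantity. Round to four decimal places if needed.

With perfect complements, no substitution: consume in ratio x:y = 4:4.
Budget: P_x·x + P_y·x = M, so (4·P_x + 4·P_y)·x = 4·M.
Demand: x*(P_x,P_y,M) = 4·M/(4·P_x + 4·P_y), y* = 4·M/(4·P_x + 4·P_y).
Here 4·26.12 + 4·2 = 112.48, giving x* = 7.3969.

x* = 7.3969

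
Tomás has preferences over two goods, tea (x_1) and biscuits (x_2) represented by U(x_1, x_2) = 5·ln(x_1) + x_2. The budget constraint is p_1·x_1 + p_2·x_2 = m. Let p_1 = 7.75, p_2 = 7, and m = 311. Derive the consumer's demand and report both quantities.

x_1* = 4.5161, x_2* = 39.4286

At the given prices: x_1* = 5·7/7.75 = 4.5161, and x_2* = 39.4286.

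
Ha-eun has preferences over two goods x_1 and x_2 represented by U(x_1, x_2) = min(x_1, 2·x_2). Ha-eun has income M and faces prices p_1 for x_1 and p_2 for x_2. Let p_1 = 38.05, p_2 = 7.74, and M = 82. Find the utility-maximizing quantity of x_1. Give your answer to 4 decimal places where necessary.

Here 2·38.05 + 7.74 = 83.84, giving x_1* = 1.9561.

x_1* = 1.9561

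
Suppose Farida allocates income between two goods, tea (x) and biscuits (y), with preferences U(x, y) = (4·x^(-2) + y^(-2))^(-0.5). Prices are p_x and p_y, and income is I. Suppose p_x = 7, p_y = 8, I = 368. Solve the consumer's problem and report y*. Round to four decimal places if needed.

y* = 18.7587

MRS = MU_x/MU_y = 4·(y/x)^(3). Set equal to p_x/p_y.
Hence y/x = ((1/4)·p_x/p_y)^(1/(3)), i.e. raised to the 1/3 power.
With the ratio pinned down, the budget gives x* = I/(p_x + p_y·(y/x)) and y* = (y/x)·x*.
Numerically y/x = 0.602536, so x* = 368/(7 + 8·0.602536) = 31.1329 and y* = 0.602536·31.1329 = 18.7587.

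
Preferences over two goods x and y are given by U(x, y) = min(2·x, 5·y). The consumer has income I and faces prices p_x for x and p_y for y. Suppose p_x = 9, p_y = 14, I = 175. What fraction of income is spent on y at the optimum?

share on y = 0.3836

Leontief preferences: the optimum is at the kink where x/5 = y/2, i.e. y = (2/5)·x.
Budget: p_x·x + p_y·(2/5)·x = I, so (5·p_x + 2·p_y)·x = 5·I.
Demand: x*(p_x,p_y,I) = 5·I/(5·p_x + 2·p_y), y* = 2·I/(5·p_x + 2·p_y).
Here 5·9 + 2·14 = 73, giving x* = 11.9863 and y* = 4.7945.
Expenditure on y: 14·4.7945 = 67.1233; share = 0.3836.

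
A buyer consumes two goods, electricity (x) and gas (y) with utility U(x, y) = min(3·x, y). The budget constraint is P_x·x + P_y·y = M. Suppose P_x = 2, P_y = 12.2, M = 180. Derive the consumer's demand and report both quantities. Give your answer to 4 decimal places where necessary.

x* = 4.6632, y* = 13.9896

Here 2 + 3·12.2 = 38.6, giving x* = 4.6632 and y* = 13.9896.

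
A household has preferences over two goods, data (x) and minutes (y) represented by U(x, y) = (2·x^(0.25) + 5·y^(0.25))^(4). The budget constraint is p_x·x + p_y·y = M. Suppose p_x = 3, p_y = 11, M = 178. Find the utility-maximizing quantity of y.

Substitute y = (y/x)·x into the budget: x* = M/(p_x + p_y·(y/x)).
Numerically y/x = 0.600102, so x* = 178/(3 + 11·0.600102) = 18.5395 and y* = 0.600102·18.5395 = 11.1256.

y* = 11.1256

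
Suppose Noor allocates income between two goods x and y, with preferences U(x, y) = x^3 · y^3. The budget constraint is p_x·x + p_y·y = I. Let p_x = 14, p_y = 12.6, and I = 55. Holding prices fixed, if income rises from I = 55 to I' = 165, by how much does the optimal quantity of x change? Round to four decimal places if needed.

Δx* = 3.9286

At p_x=14, p_y=12.6, I=55: x* = 0.5·55/14 = 1.9643.
At I' = 165: x* = 5.8929. Change: 5.8929 − 1.9643 = 3.9286.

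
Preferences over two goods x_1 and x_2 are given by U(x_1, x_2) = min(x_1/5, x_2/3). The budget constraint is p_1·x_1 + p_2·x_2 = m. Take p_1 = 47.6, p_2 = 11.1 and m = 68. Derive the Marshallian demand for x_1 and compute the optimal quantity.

Leontief preferences: the optimum is at the kink where x_1/5 = x_2/3, i.e. x_2 = (3/5)·x_1.
Budget: p_1·x_1 + p_2·(3/5)·x_1 = m, so (5·p_1 + 3·p_2)·x_1 = 5·m.
Demand: x_1*(p_1,p_2,m) = 5·m/(5·p_1 + 3·p_2), x_2* = 3·m/(5·p_1 + 3·p_2).
Here 5·47.6 + 3·11.1 = 271.3, giving x_1* = 1.2532.

x_1* = 1.2532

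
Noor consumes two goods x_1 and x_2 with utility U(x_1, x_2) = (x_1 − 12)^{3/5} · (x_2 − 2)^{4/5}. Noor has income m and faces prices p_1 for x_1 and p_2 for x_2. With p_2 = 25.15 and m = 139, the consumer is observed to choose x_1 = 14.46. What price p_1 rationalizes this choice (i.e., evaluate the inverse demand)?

MRS = (3/4)·(x_2−2)/(x_1−12). Tangency with p_1/p_2 gives x_2−2 = (4/3)·(p_1/p_2)·(x_1−12).
Substituting into the budget: x_1* = 12 + 3/7·(m − 12·p_1 − 2·p_2)/p_1, and x_2* = 2 + 4/7·(…)/p_2.
Set x_1* = 14.46 in the demand function and solve for p_1: p_1 = 5.

p_1 = 5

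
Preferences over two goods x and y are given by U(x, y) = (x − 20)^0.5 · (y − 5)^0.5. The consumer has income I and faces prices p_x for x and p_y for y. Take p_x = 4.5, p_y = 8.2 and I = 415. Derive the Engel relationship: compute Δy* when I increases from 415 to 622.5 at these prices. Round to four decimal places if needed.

Δy* = 12.6524

Discretionary income = 415 − 20·4.5 − 5·8.2 = 284; y* = 5 + 0.5·284/8.2 = 22.3171.
At I' = 622.5: y* = 34.9695. Change: 34.9695 − 22.3171 = 12.6524.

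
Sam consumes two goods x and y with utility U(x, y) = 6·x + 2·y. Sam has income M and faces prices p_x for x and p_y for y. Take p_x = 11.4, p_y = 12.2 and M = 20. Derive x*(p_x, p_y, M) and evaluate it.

x* = 1.7544

Linear utility — the consumer picks whichever good has higher MU/price: 6/11.4 = 0.5263 vs 2/12.2 = 0.1639.
x gives more utility per dollar, so spend all income on x: x* = M/p_x, y* = 0.
Numerically: x* = 1.7544, y* = 0.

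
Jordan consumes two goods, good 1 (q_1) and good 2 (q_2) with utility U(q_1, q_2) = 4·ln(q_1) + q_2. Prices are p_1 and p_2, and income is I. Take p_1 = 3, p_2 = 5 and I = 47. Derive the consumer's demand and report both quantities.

MU_q_1 = 4/q_1, MU_q_2 = 1. Tangency: 4/q_1 = p_1/p_2.
So q_1*(p_1,p_2) = 4·p_2/p_1, independent of income; and q_2* = (I − 4·p_2)/p_2.
At the given prices: q_1* = 4·5/3 = 6.6667, and q_2* = 5.4.

q_1* = 6.6667, q_2* = 5.4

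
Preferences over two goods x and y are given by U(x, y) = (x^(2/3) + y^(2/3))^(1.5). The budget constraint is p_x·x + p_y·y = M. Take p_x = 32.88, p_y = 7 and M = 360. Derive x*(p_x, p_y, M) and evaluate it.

MRS = MU_x/MU_y = (y/x)^(1/3). Set equal to p_x/p_y.
Hence y/x = (p_x/p_y)^(1/(1/3)), i.e. raised to the 3 power.
With the ratio pinned down, the budget gives x* = M/(p_x + p_y·(y/x)) and y* = (y/x)·x*.
Numerically y/x = 103.633772, so x* = 360/(32.88 + 7·103.633772) = 0.4747.

x* = 0.4747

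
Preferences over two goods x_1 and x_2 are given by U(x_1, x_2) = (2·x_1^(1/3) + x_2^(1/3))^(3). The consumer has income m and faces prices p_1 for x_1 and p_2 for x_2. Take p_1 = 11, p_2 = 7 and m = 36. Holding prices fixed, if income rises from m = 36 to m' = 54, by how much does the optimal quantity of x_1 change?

MRS = MU_x_1/MU_x_2 = 2·(x_2/x_1)^(2/3). Set equal to p_1/p_2.
Hence x_2/x_1 = ((1/2)·p_1/p_2)^(1/(2/3)), i.e. raised to the 1.5 power.
With the ratio pinned down, the budget gives x_1* = m/(p_1 + p_2·(x_2/x_1)) and x_2* = (x_2/x_1)·x_1*.
Numerically x_2/x_1 = 0.696461, so x_1* = 36/(11 + 7·0.696461) = 2.2677.
At m' = 54: x_1* = 3.4015. Change: 3.4015 − 2.2677 = 1.1338.

Δx_1* = 1.1338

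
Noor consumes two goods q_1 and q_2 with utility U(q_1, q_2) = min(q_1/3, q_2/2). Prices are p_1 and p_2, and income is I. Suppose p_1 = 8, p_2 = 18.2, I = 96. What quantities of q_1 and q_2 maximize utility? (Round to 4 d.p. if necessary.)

q_1* = 4.7682, q_2* = 3.1788

Demand: q_1*(p_1,p_2,I) = 3·I/(3·p_1 + 2·p_2), q_2* = 2·I/(3·p_1 + 2·p_2).
Here 3·8 + 2·18.2 = 60.4, giving q_1* = 4.7682 and q_2* = 3.1788.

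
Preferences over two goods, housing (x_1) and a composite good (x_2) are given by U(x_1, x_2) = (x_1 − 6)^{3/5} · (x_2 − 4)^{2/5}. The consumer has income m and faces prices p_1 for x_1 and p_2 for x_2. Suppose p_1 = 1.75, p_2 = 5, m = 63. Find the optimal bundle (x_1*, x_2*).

x_1* = 17.1429, x_2* = 6.6

This is Cobb-Douglas in (x_1−6, x_2−4): tangency gives 0.6·p_2·(x_2−4) = 0.4·p_1·(x_1−6).
After buying the subsistence bundle (6, 4), a share 0.6 of the remaining income goes to x_1: x_1* = 6 + 0.6·(m − 6p_1 − 4p_2)/p_1.
Discretionary income = 63 − 6·1.75 − 4·5 = 32.5; x_1* = 6 + 0.6·32.5/1.75 = 17.1429; x_2* = 4 + 0.4·32.5/5 = 6.6.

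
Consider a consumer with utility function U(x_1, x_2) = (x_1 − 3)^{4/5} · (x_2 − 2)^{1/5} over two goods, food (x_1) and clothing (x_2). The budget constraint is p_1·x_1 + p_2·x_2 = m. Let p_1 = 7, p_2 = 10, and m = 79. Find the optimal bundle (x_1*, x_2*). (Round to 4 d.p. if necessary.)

MRS = 4·(x_2−2)/(x_1−3). Tangency with p_1/p_2 gives x_2−2 = (1/4)·(p_1/p_2)·(x_1−3).
After buying the subsistence bundle (3, 2), a share 0.8 of the remaining income goes to x_1: x_1* = 3 + 0.8·(m − 3p_1 − 2p_2)/p_1.
Discretionary income = 79 − 3·7 − 2·10 = 38; x_1* = 3 + 0.8·38/7 = 7.3429; x_2* = 2 + 0.2·38/10 = 2.76.

x_1* = 7.3429, x_2* = 2.76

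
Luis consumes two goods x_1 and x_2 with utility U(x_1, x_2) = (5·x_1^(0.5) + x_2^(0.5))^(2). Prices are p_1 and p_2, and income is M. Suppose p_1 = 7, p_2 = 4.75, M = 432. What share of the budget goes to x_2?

share on x_2 = 0.0557

From the CES first-order condition, 5·(x_2/x_1)^(0.5) = p_1/p_2.
Solve for the ratio: x_2/x_1 = [(1/5)·p_1/p_2]^(2).
With the ratio pinned down, the budget gives x_1* = M/(p_1 + p_2·(x_2/x_1)) and x_2* = (x_2/x_1)·x_1*.
Numerically x_2/x_1 = 0.08687, so x_1* = 432/(7 + 4.75·0.08687) = 58.2789 and x_2* = 0.08687·58.2789 = 5.0627.
Expenditure on x_2: 4.75·5.0627 = 24.0477; share = 0.0557.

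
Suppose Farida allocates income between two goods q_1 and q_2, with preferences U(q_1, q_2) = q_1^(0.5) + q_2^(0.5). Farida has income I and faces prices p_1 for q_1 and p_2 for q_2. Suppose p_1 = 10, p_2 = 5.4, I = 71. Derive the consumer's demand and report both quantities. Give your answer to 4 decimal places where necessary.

q_1* = 2.4896, q_2* = 8.5378

From the CES first-order condition, (q_2/q_1)^(0.5) = p_1/p_2.
Hence q_2/q_1 = (p_1/p_2)^(1/(0.5)), i.e. raised to the 2 power.
Substitute q_2 = (q_2/q_1)·q_1 into the budget: q_1* = I/(p_1 + p_2·(q_2/q_1)).
Numerically q_2/q_1 = 3.429355, so q_1* = 71/(10 + 5.4·3.429355) = 2.4896 and q_2* = 3.429355·2.4896 = 8.5378.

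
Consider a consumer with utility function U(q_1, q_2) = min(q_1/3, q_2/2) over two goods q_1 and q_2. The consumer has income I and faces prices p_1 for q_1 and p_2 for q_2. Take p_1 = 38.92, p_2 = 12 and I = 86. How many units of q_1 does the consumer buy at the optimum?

q_1* = 1.8329

With perfect complements, no substitution: consume in ratio q_1:q_2 = 3:2.
Budget: p_1·q_1 + p_2·(2/3)·q_1 = I, so (3·p_1 + 2·p_2)·q_1 = 3·I.
Demand: q_1*(p_1,p_2,I) = 3·I/(3·p_1 + 2·p_2), q_2* = 2·I/(3·p_1 + 2·p_2).
Here 3·38.92 + 2·12 = 140.76, giving q_1* = 1.8329.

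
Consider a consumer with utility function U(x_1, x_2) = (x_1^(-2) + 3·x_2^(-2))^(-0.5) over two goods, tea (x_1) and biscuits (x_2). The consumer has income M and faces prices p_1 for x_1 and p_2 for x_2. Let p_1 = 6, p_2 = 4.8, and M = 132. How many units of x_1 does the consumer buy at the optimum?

From the CES first-order condition, (1/3)·(x_2/x_1)^(3) = p_1/p_2.
Hence x_2/x_1 = (3·p_1/p_2)^(1/(3)), i.e. raised to the 1/3 power.
With the ratio pinned down, the budget gives x_1* = M/(p_1 + p_2·(x_2/x_1)) and x_2* = (x_2/x_1)·x_1*.
Numerically x_2/x_1 = 1.553616, so x_1* = 132/(6 + 4.8·1.553616) = 9.8088.

x_1* = 9.8088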